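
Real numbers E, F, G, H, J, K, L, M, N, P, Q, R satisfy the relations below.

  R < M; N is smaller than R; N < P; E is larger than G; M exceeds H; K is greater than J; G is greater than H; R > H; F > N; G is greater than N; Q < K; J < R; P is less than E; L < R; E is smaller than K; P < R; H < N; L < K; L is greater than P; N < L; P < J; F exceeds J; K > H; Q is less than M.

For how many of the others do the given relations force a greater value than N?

9

The elements the relations force above N are G, P, J, L, F, R, E, M, K — no chain reaches any other.
That is 9.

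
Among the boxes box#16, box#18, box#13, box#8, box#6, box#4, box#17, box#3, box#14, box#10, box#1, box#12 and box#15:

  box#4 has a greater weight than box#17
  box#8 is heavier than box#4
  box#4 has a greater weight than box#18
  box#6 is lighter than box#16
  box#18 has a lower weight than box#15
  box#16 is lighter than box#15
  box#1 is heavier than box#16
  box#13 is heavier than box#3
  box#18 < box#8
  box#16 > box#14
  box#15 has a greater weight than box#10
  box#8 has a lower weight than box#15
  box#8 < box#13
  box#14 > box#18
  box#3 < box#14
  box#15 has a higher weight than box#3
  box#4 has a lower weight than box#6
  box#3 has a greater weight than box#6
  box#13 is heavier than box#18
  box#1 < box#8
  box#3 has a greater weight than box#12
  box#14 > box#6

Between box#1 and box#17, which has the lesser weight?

box#17

box#17 < box#4 and box#4 < box#6 give box#17 < box#6.
Then box#6 < box#3 extends the chain to box#3.
Then box#3 < box#14 extends the chain to box#14.
Then box#14 < box#16 extends the chain to box#16.
Then box#16 < box#1 extends the chain to box#1.
So box#17 < box#1; box#17 is the lighter of the two.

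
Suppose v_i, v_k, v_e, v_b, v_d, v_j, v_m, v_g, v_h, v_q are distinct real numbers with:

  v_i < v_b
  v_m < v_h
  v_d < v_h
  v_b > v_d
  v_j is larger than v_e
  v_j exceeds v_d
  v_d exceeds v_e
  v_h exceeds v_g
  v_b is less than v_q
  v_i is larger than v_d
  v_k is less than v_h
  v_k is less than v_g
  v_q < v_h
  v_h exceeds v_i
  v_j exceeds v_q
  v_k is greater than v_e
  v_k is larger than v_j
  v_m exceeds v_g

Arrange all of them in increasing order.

v_e < v_d < v_i < v_b < v_q < v_j < v_k < v_g < v_m < v_h

The consecutive links are each given: v_e < v_d; v_d < v_i; v_i < v_b; v_b < v_q; v_q < v_j; v_j < v_k; v_k < v_g; v_g < v_m; v_m < v_h.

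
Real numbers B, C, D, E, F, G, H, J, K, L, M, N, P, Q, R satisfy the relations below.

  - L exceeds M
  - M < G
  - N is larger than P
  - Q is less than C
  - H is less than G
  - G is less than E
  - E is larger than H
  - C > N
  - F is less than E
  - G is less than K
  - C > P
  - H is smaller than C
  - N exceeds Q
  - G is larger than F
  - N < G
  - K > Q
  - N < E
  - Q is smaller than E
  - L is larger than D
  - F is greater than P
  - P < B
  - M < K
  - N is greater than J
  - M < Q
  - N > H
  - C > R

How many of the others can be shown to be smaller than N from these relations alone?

5

The elements the relations force below N are M, P, Q, H, J — no chain reaches any other.
That is 5.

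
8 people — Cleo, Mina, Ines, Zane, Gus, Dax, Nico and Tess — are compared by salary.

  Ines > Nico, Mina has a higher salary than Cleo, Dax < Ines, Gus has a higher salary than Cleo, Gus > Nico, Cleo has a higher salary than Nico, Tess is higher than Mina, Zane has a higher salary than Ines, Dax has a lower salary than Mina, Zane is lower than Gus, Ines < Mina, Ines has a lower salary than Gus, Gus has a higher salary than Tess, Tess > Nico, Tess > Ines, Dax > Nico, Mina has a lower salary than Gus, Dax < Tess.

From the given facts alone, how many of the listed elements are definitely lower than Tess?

5

Directly below Tess: Nico, Dax, Ines, Mina.
One step further: Cleo (5 so far).
No other element is forced below Tess by the given relations, so the count is 5.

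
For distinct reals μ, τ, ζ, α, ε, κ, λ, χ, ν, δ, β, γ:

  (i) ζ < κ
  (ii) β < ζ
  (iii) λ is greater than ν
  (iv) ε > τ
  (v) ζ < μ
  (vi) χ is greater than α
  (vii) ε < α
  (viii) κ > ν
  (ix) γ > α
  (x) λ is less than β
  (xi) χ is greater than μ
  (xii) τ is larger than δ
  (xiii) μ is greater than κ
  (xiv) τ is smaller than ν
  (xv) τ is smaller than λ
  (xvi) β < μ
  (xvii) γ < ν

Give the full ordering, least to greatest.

δ < τ < ε < α < γ < ν < λ < β < ζ < κ < μ < χ

The consecutive links are each given: δ < τ; τ < ε; ε < α; α < γ; γ < ν; ν < λ; λ < β; β < ζ; ζ < κ; κ < μ; μ < χ.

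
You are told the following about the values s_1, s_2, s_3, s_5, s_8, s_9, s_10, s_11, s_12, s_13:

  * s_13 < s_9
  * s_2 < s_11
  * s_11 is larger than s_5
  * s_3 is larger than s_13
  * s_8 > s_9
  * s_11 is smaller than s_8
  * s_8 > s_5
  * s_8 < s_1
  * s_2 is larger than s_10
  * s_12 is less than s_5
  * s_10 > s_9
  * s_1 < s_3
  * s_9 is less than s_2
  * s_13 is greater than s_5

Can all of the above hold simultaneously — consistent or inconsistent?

The single ordering s_12 < s_5 < s_13 < s_9 < s_10 < s_2 < s_11 < s_8 < s_1 < s_3 satisfies every listed relation, so no contradiction arises.

consistent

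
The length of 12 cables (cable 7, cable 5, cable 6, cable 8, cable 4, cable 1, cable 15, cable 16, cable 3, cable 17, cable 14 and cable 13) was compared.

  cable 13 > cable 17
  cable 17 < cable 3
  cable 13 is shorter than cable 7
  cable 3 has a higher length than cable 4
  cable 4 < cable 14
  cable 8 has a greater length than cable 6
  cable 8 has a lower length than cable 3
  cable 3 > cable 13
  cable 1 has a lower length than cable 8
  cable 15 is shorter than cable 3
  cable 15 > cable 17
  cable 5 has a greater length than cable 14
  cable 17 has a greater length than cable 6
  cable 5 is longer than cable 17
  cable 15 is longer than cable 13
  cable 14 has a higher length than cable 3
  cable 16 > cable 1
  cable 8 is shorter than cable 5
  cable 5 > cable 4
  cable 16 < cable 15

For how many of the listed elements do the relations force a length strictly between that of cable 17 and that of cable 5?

4

Chaining upward from cable 17 reaches: cable 13, cable 15, cable 7, cable 3, cable 14.
Chaining downward from cable 5 reaches: cable 1, cable 6, cable 13, cable 8, cable 16, cable 15, cable 4, cable 3, cable 14.
Strictly between cable 17 and cable 5 are those in both lists: cable 13, cable 15, cable 3, cable 14 — 4 elements.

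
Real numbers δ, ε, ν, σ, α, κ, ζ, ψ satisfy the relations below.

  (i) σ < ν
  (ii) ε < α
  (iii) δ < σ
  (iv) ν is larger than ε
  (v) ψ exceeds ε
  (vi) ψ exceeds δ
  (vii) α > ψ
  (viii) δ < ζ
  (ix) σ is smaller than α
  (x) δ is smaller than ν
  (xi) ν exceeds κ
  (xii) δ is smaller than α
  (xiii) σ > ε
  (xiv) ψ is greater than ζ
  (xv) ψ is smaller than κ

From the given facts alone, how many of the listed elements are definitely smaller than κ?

From κ the given relations immediately reach ψ.
From those, δ, ε, ζ — 4 in total.
No other element is forced below κ by the given relations, so the count is 4.

4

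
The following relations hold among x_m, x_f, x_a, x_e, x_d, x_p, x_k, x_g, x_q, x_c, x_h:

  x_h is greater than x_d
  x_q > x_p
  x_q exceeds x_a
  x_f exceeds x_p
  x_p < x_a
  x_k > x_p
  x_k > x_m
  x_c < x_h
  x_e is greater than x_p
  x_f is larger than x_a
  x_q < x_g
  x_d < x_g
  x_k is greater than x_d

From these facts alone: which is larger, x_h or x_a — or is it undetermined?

Following every chain through x_a: above x_a we get x_q, x_f, x_g; below x_a we get x_p.
x_h is not reached, and no chain runs the other way from x_h to x_a.
So the given relations leave the order of x_a and x_h undetermined.

undetermined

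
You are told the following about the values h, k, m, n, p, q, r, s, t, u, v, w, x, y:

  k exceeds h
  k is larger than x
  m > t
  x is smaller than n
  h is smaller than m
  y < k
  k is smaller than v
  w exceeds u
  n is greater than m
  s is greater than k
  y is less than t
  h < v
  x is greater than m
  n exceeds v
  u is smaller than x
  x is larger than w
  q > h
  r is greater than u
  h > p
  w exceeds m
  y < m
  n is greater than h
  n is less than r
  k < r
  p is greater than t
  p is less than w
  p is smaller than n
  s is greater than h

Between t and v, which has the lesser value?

t

t < p and p < h give t < h.
With h < m: t < p < h < m.
Then m < w extends the chain to w.
With w < x: t < p < h < m < w < x.
Then x < k extends the chain to k.
Then k < v extends the chain to v.
So t < v; t is the smaller of the two.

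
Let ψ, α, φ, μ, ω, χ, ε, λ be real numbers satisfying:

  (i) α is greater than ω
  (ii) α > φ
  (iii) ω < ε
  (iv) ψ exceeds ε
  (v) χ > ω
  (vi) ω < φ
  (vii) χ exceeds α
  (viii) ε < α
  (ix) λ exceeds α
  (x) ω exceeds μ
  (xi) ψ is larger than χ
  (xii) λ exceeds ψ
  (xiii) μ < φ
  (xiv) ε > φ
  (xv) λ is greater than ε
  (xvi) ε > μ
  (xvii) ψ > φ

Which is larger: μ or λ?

λ

Chaining the given relations: μ < ω < φ < ε < α < χ < ψ < λ.
So μ < λ; λ is the larger of the two.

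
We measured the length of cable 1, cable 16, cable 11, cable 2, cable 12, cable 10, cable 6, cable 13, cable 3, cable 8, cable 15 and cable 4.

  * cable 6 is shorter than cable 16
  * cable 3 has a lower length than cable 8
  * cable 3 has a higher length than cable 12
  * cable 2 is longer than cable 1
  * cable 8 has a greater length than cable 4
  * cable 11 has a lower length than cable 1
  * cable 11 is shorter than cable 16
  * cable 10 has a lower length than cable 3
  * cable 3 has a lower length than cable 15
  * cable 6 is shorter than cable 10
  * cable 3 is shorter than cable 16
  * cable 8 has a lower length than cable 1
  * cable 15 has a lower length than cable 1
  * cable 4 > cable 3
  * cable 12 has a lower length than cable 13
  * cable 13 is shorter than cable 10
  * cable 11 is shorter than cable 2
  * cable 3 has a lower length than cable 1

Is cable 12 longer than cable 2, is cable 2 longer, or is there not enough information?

cable 2

The relevant relations are cable 12 < cable 13; cable 13 < cable 10; cable 10 < cable 3; cable 3 < cable 4; cable 4 < cable 8; cable 8 < cable 1; cable 1 < cable 2.
Chaining these gives cable 12 < cable 13 < cable 10 < cable 3 < cable 4 < cable 8 < cable 1 < cable 2.
So cable 2 is longer.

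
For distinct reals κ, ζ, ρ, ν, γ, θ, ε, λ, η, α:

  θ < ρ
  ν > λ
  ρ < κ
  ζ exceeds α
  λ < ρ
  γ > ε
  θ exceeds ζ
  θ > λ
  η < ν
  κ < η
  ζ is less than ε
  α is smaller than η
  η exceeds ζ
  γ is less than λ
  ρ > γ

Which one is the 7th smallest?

ρ

Chaining the given pairs: α < ζ < ε < γ < λ < θ < ρ < κ < η < ν.
Counting 7 from the smallest end gives ρ.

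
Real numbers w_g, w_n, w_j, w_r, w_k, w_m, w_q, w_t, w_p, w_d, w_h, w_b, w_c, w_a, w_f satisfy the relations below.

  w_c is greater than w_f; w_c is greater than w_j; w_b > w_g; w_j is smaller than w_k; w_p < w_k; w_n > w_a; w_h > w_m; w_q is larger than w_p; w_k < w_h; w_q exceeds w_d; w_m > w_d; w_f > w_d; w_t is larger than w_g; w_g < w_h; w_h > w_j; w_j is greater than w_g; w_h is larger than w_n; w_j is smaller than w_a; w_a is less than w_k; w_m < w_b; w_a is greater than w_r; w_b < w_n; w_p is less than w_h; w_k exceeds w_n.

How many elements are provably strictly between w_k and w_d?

Chaining upward from w_d reaches: w_m, w_b, w_n, w_h, w_f, w_q, w_c.
Chaining downward from w_k reaches: w_g, w_j, w_r, w_p, w_m, w_a, w_b, w_n.
Strictly between w_d and w_k are those in both lists: w_m, w_b, w_n — 3 elements.

3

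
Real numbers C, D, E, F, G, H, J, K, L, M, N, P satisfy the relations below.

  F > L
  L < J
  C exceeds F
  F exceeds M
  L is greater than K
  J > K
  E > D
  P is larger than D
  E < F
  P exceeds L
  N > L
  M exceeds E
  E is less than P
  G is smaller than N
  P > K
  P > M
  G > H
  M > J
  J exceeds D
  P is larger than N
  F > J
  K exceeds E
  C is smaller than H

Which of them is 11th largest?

E

Piecing the relations together gives one ordering: D < E < K < L < J < M < F < C < H < G < N < P.
Counting 11 from the largest end gives E.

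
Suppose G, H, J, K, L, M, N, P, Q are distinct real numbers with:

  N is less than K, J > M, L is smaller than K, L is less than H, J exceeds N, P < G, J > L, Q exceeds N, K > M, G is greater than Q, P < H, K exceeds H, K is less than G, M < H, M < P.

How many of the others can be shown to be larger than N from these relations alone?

4

Directly above N: Q, K, J.
One step further: G (4 so far).
No other element is forced above N by the given relations, so the count is 4.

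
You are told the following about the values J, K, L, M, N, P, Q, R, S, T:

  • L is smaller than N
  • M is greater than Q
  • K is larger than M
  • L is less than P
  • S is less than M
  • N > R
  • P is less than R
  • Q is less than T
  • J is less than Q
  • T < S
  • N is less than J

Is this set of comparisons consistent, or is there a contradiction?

consistent

Every relation is compatible with L < P < R < N < J < Q < T < S < M < K; the set is consistent.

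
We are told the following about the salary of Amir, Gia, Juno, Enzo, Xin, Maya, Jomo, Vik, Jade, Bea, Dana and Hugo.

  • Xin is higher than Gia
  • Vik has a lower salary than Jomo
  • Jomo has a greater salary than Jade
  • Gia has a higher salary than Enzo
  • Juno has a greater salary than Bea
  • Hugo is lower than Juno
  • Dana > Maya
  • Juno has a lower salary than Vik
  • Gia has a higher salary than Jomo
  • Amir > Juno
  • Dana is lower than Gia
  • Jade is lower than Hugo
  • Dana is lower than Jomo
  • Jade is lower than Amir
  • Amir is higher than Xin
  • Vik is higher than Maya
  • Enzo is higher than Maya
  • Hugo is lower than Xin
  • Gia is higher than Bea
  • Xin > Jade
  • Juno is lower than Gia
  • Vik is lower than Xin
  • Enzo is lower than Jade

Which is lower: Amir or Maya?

Maya

Maya < Enzo and Enzo < Jade give Maya < Jade.
With Jade < Hugo: Maya < Enzo < Jade < Hugo.
Then Hugo < Juno extends the chain to Juno.
With Juno < Vik: Maya < Enzo < Jade < Hugo < Juno < Vik.
Then Vik < Jomo extends the chain to Jomo.
With Jomo < Gia: Maya < Enzo < Jade < Hugo < Juno < Vik < Jomo < Gia.
Then Gia < Xin extends the chain to Xin.
With Xin < Amir: Maya < Enzo < Jade < Hugo < Juno < Vik < Jomo < Gia < Xin < Amir.
So Maya < Amir; Maya is the lower of the two.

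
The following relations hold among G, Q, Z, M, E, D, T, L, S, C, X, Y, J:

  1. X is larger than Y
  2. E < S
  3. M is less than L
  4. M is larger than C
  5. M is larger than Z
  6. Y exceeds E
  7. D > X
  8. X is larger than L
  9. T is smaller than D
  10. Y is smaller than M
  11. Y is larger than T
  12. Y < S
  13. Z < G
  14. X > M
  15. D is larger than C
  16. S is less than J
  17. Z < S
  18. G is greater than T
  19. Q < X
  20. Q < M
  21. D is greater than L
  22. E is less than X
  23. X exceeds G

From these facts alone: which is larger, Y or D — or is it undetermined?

Y < M and M < L give Y < L.
With L < X: Y < M < L < X.
With X < D: Y < M < L < X < D.
So D is larger.

D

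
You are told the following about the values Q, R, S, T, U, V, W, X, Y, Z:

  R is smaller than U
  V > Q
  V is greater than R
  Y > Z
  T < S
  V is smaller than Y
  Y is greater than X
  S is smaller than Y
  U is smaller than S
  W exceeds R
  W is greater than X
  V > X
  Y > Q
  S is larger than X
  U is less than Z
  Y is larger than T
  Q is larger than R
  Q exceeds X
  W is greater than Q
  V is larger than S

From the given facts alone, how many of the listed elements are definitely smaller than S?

From S the given relations immediately reach T, U, X.
From those, R — 4 in total.
No other element is forced below S by the given relations, so the count is 4.

4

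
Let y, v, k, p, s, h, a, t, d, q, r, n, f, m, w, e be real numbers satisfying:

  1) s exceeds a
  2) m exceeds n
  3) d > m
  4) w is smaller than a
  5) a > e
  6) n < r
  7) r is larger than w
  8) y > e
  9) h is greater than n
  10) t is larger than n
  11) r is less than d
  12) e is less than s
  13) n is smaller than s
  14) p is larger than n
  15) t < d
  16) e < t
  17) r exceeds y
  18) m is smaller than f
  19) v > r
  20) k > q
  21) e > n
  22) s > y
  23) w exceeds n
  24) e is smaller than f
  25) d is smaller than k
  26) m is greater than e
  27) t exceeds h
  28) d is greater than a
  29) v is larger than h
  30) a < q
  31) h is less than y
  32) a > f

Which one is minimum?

n

Chaining upward from n: directly above it, e, w, m, h, s, t, r, p; then f, a, y, d, v; then q, k.
That covers every other element, and nothing is given below n, so n is the minimum.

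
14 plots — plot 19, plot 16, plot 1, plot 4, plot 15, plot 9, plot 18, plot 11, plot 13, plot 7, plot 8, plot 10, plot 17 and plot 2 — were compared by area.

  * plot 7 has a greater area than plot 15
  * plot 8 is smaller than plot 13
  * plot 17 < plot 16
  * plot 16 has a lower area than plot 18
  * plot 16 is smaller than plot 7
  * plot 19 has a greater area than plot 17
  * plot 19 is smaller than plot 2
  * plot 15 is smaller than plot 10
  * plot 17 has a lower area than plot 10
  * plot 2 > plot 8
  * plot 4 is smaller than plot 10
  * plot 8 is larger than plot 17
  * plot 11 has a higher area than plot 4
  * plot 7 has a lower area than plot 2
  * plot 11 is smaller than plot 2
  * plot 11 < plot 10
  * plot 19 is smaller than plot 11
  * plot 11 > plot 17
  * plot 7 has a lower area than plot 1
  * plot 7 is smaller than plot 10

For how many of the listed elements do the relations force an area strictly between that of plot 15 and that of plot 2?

1

The relations place plot 15 below plot 2. An element lies strictly between them when it is forced above plot 15 and also forced below plot 2.
Above plot 15: {plot 7, plot 10, plot 1}. Below plot 2: {plot 17, plot 16, plot 19, plot 8, plot 4, plot 11, plot 7}.
Intersection: {plot 7} — 1.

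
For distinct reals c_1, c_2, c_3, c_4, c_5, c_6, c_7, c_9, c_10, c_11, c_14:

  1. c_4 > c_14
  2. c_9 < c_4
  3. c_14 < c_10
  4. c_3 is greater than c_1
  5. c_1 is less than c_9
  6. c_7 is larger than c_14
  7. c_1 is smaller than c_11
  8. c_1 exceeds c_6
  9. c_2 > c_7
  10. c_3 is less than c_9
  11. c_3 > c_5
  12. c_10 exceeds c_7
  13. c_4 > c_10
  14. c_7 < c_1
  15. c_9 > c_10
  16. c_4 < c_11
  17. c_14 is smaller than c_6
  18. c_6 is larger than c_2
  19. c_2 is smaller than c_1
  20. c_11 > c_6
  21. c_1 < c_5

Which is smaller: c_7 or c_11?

The relevant relations are c_7 < c_2; c_2 < c_6; c_6 < c_1; c_1 < c_5; c_5 < c_3; c_3 < c_9; c_9 < c_4; c_4 < c_11.
Together: c_7 < c_2 < c_6 < c_1 < c_5 < c_3 < c_9 < c_4 < c_11.
So c_7 < c_11; c_7 is the smaller of the two.

c_7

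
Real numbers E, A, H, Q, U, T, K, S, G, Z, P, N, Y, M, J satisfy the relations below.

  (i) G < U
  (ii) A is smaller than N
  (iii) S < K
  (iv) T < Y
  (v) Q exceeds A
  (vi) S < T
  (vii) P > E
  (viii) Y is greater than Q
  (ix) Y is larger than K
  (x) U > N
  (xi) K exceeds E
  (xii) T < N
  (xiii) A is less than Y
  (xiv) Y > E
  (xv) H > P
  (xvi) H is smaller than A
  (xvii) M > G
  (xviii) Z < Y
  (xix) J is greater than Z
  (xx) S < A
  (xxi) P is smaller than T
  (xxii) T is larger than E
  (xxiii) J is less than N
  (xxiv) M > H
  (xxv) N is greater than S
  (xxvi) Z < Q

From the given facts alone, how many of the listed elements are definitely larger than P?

8

From P the given relations immediately reach H, T.
From those, A, Y, M, N — 6 in total.
From those, Q, U — 8 in total.
No other element is forced above P by the given relations, so the count is 8.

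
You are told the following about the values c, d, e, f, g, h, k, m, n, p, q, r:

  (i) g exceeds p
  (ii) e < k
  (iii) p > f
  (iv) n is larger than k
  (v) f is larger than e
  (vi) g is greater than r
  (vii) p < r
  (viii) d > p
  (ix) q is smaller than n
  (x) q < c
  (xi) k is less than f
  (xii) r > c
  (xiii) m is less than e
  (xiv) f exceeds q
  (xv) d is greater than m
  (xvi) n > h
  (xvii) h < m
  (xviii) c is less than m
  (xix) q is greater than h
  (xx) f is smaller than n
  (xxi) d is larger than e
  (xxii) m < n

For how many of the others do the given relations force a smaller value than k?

5

From k the given relations immediately reach e.
From those, m — 2 in total.
From those, h, c — 4 in total.
From those, q — 5 in total.
Nothing else is reachable below k; 5 in all.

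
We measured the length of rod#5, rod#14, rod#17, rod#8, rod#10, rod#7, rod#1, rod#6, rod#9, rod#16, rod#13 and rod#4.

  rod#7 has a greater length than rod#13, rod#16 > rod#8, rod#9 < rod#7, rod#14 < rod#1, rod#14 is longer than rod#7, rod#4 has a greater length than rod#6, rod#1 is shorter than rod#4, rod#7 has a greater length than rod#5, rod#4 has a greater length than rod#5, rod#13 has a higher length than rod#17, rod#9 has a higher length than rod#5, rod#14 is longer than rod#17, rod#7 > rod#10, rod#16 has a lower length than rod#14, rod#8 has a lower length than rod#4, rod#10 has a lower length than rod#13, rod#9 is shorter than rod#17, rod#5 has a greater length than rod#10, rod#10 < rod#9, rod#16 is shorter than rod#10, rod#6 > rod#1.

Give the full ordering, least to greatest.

Nothing is placed below rod#8, so it is least; from there rod#8 < rod#16; rod#16 < rod#10; rod#10 < rod#5; rod#5 < rod#9; rod#9 < rod#17; rod#17 < rod#13; rod#13 < rod#7; rod#7 < rod#14; rod#14 < rod#1; rod#1 < rod#6; rod#6 < rod#4, each given directly.

rod#8 < rod#16 < rod#10 < rod#5 < rod#9 < rod#17 < rod#13 < rod#7 < rod#14 < rod#1 < rod#6 < rod#4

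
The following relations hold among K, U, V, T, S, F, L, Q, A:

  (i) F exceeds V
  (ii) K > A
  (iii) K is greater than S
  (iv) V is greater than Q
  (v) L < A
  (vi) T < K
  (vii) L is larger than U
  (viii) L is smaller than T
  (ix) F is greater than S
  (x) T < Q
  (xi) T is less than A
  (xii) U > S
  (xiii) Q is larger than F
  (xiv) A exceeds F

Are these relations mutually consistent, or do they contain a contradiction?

We have F < Q stated directly, yet also Q < V < F by chaining the others — so Q < F. Contradiction.

inconsistent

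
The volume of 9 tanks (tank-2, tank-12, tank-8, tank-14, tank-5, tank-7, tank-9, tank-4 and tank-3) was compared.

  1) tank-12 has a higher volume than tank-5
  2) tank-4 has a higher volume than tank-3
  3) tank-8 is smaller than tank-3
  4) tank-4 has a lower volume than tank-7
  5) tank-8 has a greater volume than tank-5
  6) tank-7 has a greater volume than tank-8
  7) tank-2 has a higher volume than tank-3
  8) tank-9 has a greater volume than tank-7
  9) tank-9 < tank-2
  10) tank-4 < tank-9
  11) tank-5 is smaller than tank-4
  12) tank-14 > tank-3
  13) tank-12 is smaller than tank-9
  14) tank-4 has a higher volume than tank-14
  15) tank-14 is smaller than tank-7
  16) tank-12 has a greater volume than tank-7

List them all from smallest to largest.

Each adjacent pair is fixed by a given relation: tank-5 < tank-8; tank-8 < tank-3; tank-3 < tank-14; tank-14 < tank-4; tank-4 < tank-7; tank-7 < tank-12; tank-12 < tank-9; tank-9 < tank-2. Chaining them end to end gives the full order.

tank-5 < tank-8 < tank-3 < tank-14 < tank-4 < tank-7 < tank-12 < tank-9 < tank-2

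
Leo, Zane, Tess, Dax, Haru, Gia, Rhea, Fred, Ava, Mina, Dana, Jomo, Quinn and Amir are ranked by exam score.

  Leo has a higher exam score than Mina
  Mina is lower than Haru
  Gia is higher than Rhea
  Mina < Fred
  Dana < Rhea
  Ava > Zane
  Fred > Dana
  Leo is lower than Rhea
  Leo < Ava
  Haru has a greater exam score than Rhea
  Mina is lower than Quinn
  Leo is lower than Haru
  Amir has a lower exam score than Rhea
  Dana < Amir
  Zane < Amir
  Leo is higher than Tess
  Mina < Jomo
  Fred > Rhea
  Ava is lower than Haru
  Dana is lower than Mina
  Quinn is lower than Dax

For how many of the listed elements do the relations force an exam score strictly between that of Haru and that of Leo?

2

The relations place Leo below Haru. An element lies strictly between them when it is forced above Leo and also forced below Haru.
Above Leo: {Rhea, Ava, Gia, Fred}. Below Haru: {Dana, Tess, Mina, Zane, Amir, Rhea, Ava}.
Intersection: {Rhea, Ava} — 2.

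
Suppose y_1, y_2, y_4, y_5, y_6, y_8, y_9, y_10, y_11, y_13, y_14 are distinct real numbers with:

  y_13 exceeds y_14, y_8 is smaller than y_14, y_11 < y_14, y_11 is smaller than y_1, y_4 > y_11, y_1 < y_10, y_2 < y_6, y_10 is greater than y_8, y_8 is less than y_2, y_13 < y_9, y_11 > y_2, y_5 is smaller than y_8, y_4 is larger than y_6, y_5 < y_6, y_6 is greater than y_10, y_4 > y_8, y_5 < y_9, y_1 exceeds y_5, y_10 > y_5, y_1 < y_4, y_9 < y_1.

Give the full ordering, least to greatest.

y_5 < y_8 < y_2 < y_11 < y_14 < y_13 < y_9 < y_1 < y_10 < y_6 < y_4

Each adjacent pair is fixed by a given relation: y_5 < y_8; y_8 < y_2; y_2 < y_11; y_11 < y_14; y_14 < y_13; y_13 < y_9; y_9 < y_1; y_1 < y_10; y_10 < y_6; y_6 < y_4. Chaining them end to end gives the full order.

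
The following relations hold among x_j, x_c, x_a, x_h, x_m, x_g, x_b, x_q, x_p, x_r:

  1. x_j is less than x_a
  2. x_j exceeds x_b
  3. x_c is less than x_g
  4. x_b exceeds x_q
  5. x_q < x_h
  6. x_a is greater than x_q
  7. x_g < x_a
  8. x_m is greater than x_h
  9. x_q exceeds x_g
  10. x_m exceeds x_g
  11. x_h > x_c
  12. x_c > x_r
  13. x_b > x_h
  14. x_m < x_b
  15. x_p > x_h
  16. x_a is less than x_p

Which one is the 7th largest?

x_q

Piecing the relations together gives one ordering: x_r < x_c < x_g < x_q < x_h < x_m < x_b < x_j < x_a < x_p.
Counting 7 from the largest end gives x_q.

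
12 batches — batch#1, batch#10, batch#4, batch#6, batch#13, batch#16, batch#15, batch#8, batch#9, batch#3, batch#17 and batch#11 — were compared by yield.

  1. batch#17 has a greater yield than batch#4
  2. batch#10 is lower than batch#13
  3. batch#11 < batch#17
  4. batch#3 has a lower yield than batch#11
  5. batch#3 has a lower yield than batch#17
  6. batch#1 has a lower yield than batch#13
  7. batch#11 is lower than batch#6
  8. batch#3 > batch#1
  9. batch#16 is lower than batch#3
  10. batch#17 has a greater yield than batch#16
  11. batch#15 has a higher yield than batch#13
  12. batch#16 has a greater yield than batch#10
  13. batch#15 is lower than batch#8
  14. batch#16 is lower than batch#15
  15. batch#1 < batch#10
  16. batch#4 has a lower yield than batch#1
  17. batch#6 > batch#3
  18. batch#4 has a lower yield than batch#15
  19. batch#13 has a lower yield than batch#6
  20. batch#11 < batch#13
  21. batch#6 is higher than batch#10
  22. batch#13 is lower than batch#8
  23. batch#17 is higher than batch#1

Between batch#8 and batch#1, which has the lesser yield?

batch#1

batch#1 < batch#10 < batch#16 < batch#3 < batch#11 < batch#13 < batch#15 < batch#8, by transitivity through batch#10, batch#16, batch#3, batch#11, batch#13, batch#15.
So batch#1 < batch#8; batch#1 is the lower of the two.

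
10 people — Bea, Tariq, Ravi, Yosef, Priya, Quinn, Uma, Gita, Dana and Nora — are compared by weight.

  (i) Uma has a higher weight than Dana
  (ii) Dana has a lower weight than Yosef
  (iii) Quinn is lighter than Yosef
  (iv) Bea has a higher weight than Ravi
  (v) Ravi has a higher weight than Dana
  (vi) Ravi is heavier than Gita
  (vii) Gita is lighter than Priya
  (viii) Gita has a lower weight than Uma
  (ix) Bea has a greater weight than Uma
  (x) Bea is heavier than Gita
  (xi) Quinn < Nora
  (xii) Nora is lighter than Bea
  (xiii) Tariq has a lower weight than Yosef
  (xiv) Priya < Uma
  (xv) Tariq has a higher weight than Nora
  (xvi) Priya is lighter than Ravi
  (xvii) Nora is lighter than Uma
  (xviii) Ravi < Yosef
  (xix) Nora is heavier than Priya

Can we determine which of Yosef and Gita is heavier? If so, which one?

Yosef

Gita < Priya and Priya < Nora give Gita < Nora.
Then Nora < Tariq extends the chain to Tariq.
Then Tariq < Yosef extends the chain to Yosef.
So Yosef is heavier.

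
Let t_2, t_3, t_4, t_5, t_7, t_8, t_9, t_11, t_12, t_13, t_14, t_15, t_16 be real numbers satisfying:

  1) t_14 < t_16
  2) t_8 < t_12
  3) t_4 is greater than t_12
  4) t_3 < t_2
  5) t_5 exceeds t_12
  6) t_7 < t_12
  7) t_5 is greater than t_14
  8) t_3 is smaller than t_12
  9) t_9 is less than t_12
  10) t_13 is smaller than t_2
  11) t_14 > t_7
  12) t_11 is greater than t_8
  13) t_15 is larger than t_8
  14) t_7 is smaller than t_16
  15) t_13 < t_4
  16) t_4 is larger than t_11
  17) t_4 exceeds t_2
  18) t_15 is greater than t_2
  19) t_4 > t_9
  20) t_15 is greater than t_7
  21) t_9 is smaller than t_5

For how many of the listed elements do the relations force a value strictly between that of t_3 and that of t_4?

Chaining upward from t_3 reaches: t_12, t_2, t_15, t_5.
Chaining downward from t_4 reaches: t_8, t_7, t_9, t_12, t_13, t_11, t_2.
Strictly between t_3 and t_4 are those in both lists: t_12, t_2 — 2 elements.

2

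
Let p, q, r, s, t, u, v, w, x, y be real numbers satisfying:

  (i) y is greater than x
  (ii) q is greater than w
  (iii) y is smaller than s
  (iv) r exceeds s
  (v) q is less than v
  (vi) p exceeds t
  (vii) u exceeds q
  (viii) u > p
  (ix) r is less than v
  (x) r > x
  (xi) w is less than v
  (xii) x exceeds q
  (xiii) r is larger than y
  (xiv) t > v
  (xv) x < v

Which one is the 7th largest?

y

The consecutive relations fix a unique order: w < q < x < y < s < r < v < t < p < u.
The 7th largest is y.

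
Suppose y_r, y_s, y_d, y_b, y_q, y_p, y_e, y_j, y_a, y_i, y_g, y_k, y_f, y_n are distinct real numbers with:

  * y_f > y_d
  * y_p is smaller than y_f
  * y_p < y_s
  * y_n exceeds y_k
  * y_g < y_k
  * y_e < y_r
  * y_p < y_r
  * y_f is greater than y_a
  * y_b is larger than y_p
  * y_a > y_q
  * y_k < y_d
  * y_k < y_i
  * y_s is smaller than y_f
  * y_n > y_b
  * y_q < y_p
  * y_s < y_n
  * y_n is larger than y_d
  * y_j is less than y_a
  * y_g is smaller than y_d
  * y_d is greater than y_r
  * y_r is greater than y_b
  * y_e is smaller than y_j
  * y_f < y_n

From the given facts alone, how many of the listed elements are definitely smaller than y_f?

11

Directly below y_f: y_p, y_s, y_a, y_d.
One step further: y_q, y_g, y_k, y_j, y_r (9 so far).
One step further: y_e, y_b (11 so far).
Nothing else is reachable below y_f; 11 in all.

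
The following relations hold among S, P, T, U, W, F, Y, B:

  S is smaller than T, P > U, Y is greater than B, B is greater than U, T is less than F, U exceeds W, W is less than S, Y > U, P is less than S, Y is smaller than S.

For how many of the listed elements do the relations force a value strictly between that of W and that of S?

The relations place W below S. An element lies strictly between them when it is forced above W and also forced below S.
Above W: {U, P, B, Y, T, F}. Below S: {U, P, B, Y}.
Intersection: {U, P, B, Y} — 4.

4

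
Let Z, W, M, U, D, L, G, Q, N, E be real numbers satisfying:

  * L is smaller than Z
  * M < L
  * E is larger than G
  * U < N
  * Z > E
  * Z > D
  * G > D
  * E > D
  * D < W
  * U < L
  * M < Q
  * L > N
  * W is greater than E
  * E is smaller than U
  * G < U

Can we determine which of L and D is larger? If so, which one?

Chaining the given relations: D < G < E < U < N < L.
So L is larger.

L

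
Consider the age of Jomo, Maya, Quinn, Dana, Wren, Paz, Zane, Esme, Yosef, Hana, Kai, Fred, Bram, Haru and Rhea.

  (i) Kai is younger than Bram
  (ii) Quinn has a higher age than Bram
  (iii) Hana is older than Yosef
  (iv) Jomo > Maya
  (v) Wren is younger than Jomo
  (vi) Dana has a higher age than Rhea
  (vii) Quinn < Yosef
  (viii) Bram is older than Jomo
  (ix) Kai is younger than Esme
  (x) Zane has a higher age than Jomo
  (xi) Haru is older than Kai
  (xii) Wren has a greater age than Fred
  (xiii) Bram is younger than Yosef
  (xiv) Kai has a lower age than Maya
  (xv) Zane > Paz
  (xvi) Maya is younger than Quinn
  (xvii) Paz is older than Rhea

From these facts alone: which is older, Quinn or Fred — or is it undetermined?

Link the given pairs in sequence: Fred < Wren; Wren < Jomo; Jomo < Bram; Bram < Quinn.
Chaining these gives Fred < Wren < Jomo < Bram < Quinn.
So Quinn is older.

Quinn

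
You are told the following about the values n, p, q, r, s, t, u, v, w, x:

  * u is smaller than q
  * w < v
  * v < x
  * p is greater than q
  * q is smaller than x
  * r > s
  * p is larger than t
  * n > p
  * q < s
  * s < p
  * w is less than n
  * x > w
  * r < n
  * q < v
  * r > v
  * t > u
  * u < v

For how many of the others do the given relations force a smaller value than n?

8

The elements the relations force below n are u, w, q, s, t, p, v, r — no chain reaches any other.
That is 8.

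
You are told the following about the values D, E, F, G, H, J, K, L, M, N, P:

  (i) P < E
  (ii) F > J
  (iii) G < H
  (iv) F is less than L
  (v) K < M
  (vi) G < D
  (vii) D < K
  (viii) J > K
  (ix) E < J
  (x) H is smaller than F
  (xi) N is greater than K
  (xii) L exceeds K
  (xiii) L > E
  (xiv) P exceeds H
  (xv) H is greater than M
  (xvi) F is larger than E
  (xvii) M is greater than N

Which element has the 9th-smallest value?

Piecing the relations together gives one ordering: G < D < K < N < M < H < P < E < J < F < L.
The 9th smallest is J.

J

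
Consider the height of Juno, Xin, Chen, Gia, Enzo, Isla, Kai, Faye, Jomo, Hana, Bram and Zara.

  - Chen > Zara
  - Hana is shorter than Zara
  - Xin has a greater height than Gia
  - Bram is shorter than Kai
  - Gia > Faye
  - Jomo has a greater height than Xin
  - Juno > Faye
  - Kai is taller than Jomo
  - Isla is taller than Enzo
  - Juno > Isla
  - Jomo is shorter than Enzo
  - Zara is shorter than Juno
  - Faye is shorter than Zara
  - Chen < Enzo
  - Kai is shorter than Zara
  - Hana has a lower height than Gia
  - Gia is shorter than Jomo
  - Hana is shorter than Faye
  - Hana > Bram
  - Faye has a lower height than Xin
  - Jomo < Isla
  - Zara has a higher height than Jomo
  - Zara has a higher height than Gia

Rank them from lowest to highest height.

Bram < Hana < Faye < Gia < Xin < Jomo < Kai < Zara < Chen < Enzo < Isla < Juno

The consecutive links are each given: Bram < Hana; Hana < Faye; Faye < Gia; Gia < Xin; Xin < Jomo; Jomo < Kai; Kai < Zara; Zara < Chen; Chen < Enzo; Enzo < Isla; Isla < Juno.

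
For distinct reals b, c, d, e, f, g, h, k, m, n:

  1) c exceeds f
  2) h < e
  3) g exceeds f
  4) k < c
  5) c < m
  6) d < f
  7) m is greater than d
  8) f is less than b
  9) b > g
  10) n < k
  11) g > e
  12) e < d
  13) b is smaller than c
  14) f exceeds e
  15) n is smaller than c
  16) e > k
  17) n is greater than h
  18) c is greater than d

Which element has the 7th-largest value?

e

Piecing the relations together gives one ordering: h < n < k < e < d < f < g < b < c < m.
The 7th largest is e.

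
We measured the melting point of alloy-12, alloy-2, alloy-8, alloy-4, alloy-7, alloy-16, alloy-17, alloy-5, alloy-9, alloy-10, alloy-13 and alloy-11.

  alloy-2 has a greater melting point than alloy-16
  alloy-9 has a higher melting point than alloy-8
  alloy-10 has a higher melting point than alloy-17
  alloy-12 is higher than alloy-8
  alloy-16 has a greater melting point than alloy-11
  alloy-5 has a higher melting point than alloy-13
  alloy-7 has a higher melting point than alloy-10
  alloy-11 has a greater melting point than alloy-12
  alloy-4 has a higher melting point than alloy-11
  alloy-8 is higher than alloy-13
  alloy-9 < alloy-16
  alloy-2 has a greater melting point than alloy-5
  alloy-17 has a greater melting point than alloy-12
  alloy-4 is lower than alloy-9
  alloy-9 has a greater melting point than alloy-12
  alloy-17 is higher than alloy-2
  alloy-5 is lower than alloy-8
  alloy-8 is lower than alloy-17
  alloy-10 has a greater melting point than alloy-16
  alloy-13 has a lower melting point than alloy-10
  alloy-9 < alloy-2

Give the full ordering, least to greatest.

alloy-13 < alloy-5 < alloy-8 < alloy-12 < alloy-11 < alloy-4 < alloy-9 < alloy-16 < alloy-2 < alloy-17 < alloy-10 < alloy-7

Nothing is placed below alloy-13, so it is least; from there alloy-13 < alloy-5; alloy-5 < alloy-8; alloy-8 < alloy-12; alloy-12 < alloy-11; alloy-11 < alloy-4; alloy-4 < alloy-9; alloy-9 < alloy-16; alloy-16 < alloy-2; alloy-2 < alloy-17; alloy-17 < alloy-10; alloy-10 < alloy-7, each given directly.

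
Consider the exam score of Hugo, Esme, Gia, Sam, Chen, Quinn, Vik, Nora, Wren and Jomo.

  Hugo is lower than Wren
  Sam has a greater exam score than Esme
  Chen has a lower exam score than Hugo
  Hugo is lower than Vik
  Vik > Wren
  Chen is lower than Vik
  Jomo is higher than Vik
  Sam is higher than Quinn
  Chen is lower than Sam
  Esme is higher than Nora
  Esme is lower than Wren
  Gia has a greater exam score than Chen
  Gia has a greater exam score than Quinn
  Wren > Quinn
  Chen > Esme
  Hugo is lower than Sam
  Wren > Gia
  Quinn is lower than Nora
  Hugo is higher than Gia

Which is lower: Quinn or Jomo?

Quinn < Nora and Nora < Esme give Quinn < Esme.
With Esme < Chen: Quinn < Nora < Esme < Chen.
Then Chen < Gia extends the chain to Gia.
With Gia < Hugo: Quinn < Nora < Esme < Chen < Gia < Hugo.
Then Hugo < Wren extends the chain to Wren.
With Wren < Vik: Quinn < Nora < Esme < Chen < Gia < Hugo < Wren < Vik.
With Vik < Jomo: Quinn < Nora < Esme < Chen < Gia < Hugo < Wren < Vik < Jomo.
So Quinn < Jomo; Quinn is the lower of the two.

Quinn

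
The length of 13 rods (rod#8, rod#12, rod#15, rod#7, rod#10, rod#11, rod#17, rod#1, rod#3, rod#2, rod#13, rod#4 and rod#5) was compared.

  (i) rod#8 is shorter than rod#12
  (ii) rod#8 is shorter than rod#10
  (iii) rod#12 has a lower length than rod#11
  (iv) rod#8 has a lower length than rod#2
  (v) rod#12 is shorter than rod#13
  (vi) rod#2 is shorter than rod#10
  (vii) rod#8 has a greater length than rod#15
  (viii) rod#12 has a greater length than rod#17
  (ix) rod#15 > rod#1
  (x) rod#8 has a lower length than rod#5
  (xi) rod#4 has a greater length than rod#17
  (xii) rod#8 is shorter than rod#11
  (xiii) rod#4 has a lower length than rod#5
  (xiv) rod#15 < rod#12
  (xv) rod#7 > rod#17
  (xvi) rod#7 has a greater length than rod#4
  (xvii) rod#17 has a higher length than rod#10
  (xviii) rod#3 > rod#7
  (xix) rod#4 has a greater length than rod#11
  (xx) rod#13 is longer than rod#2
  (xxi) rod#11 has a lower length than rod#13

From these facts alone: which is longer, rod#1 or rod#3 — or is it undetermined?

rod#1 < rod#15 and rod#15 < rod#8 give rod#1 < rod#8.
With rod#8 < rod#2: rod#1 < rod#15 < rod#8 < rod#2.
With rod#2 < rod#10: rod#1 < rod#15 < rod#8 < rod#2 < rod#10.
Then rod#10 < rod#17 extends the chain to rod#17.
With rod#17 < rod#12: rod#1 < rod#15 < rod#8 < rod#2 < rod#10 < rod#17 < rod#12.
With rod#12 < rod#11: rod#1 < rod#15 < rod#8 < rod#2 < rod#10 < rod#17 < rod#12 < rod#11.
Then rod#11 < rod#4 extends the chain to rod#4.
With rod#4 < rod#7: rod#1 < rod#15 < rod#8 < rod#2 < rod#10 < rod#17 < rod#12 < rod#11 < rod#4 < rod#7.
With rod#7 < rod#3: rod#1 < rod#15 < rod#8 < rod#2 < rod#10 < rod#17 < rod#12 < rod#11 < rod#4 < rod#7 < rod#3.
So rod#3 is longer.

rod#3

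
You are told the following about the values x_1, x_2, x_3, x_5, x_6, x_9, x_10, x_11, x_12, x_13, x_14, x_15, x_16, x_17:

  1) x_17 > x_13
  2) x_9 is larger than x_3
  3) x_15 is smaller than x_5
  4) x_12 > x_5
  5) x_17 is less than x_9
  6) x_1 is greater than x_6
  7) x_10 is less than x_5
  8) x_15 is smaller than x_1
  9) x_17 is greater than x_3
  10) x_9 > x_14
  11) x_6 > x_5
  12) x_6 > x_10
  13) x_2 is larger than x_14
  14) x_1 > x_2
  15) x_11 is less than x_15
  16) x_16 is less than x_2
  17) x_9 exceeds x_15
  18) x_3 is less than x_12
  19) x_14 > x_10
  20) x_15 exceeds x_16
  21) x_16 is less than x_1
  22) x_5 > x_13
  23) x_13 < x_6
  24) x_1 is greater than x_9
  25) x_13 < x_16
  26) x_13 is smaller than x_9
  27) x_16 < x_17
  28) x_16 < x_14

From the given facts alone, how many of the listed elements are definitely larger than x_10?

Directly above x_10: x_14, x_5, x_6.
One step further: x_2, x_9, x_12, x_1 (7 so far).
Nothing else is reachable above x_10; 7 in all.

7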